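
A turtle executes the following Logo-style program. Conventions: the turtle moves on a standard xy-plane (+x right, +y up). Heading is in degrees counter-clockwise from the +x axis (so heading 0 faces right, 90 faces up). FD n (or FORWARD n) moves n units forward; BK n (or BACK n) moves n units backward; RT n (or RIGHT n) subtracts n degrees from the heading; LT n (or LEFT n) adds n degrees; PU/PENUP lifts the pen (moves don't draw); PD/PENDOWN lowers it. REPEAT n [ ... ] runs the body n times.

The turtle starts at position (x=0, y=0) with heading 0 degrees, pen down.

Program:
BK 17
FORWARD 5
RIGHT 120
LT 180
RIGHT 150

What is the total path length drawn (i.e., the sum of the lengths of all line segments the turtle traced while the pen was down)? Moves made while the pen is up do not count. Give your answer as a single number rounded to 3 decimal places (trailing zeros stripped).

Answer: 22

Derivation:
Executing turtle program step by step:
Start: pos=(0,0), heading=0, pen down
BK 17: (0,0) -> (-17,0) [heading=0, draw]
FD 5: (-17,0) -> (-12,0) [heading=0, draw]
RT 120: heading 0 -> 240
LT 180: heading 240 -> 60
RT 150: heading 60 -> 270
Final: pos=(-12,0), heading=270, 2 segment(s) drawn

Segment lengths:
  seg 1: (0,0) -> (-17,0), length = 17
  seg 2: (-17,0) -> (-12,0), length = 5
Total = 22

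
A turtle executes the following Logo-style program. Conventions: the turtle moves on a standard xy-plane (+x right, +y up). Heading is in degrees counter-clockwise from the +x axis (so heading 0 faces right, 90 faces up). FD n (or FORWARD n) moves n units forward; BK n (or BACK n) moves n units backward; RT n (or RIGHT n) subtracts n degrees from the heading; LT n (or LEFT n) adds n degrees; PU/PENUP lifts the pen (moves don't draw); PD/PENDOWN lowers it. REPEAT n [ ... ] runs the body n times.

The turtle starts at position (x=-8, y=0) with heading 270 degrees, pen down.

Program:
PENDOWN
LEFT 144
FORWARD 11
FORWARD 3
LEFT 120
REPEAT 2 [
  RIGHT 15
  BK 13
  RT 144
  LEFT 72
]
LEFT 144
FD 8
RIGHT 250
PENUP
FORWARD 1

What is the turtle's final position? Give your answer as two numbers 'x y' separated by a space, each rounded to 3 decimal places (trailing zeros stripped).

Executing turtle program step by step:
Start: pos=(-8,0), heading=270, pen down
PD: pen down
LT 144: heading 270 -> 54
FD 11: (-8,0) -> (-1.534,8.899) [heading=54, draw]
FD 3: (-1.534,8.899) -> (0.229,11.326) [heading=54, draw]
LT 120: heading 54 -> 174
REPEAT 2 [
  -- iteration 1/2 --
  RT 15: heading 174 -> 159
  BK 13: (0.229,11.326) -> (12.366,6.667) [heading=159, draw]
  RT 144: heading 159 -> 15
  LT 72: heading 15 -> 87
  -- iteration 2/2 --
  RT 15: heading 87 -> 72
  BK 13: (12.366,6.667) -> (8.348,-5.696) [heading=72, draw]
  RT 144: heading 72 -> 288
  LT 72: heading 288 -> 0
]
LT 144: heading 0 -> 144
FD 8: (8.348,-5.696) -> (1.876,-0.994) [heading=144, draw]
RT 250: heading 144 -> 254
PU: pen up
FD 1: (1.876,-0.994) -> (1.601,-1.955) [heading=254, move]
Final: pos=(1.601,-1.955), heading=254, 5 segment(s) drawn

Answer: 1.601 -1.955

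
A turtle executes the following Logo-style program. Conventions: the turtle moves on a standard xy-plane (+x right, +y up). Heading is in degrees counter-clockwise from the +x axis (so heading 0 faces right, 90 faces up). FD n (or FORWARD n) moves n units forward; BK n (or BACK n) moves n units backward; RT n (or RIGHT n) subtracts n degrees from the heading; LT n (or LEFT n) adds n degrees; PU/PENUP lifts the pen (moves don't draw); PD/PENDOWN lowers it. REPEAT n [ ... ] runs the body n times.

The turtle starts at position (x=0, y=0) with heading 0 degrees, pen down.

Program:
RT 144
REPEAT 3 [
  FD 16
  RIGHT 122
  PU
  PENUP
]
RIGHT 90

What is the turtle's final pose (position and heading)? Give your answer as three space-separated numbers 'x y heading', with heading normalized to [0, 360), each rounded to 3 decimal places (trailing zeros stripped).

Executing turtle program step by step:
Start: pos=(0,0), heading=0, pen down
RT 144: heading 0 -> 216
REPEAT 3 [
  -- iteration 1/3 --
  FD 16: (0,0) -> (-12.944,-9.405) [heading=216, draw]
  RT 122: heading 216 -> 94
  PU: pen up
  PU: pen up
  -- iteration 2/3 --
  FD 16: (-12.944,-9.405) -> (-14.06,6.556) [heading=94, move]
  RT 122: heading 94 -> 332
  PU: pen up
  PU: pen up
  -- iteration 3/3 --
  FD 16: (-14.06,6.556) -> (0.067,-0.955) [heading=332, move]
  RT 122: heading 332 -> 210
  PU: pen up
  PU: pen up
]
RT 90: heading 210 -> 120
Final: pos=(0.067,-0.955), heading=120, 1 segment(s) drawn

Answer: 0.067 -0.955 120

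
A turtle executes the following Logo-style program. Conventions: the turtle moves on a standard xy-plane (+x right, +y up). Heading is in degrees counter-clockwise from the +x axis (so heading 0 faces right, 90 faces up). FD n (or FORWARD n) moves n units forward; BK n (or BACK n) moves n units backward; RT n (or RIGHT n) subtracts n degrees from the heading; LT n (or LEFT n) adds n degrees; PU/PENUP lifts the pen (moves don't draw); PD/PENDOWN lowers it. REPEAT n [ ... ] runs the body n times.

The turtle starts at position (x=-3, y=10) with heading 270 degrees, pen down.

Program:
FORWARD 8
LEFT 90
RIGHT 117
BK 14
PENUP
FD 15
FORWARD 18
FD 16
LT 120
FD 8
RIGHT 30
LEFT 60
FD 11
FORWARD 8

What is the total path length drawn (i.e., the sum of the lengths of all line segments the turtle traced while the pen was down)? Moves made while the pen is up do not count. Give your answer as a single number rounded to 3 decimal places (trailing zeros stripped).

Answer: 22

Derivation:
Executing turtle program step by step:
Start: pos=(-3,10), heading=270, pen down
FD 8: (-3,10) -> (-3,2) [heading=270, draw]
LT 90: heading 270 -> 0
RT 117: heading 0 -> 243
BK 14: (-3,2) -> (3.356,14.474) [heading=243, draw]
PU: pen up
FD 15: (3.356,14.474) -> (-3.454,1.109) [heading=243, move]
FD 18: (-3.454,1.109) -> (-11.626,-14.929) [heading=243, move]
FD 16: (-11.626,-14.929) -> (-18.89,-29.185) [heading=243, move]
LT 120: heading 243 -> 3
FD 8: (-18.89,-29.185) -> (-10.901,-28.767) [heading=3, move]
RT 30: heading 3 -> 333
LT 60: heading 333 -> 33
FD 11: (-10.901,-28.767) -> (-1.675,-22.776) [heading=33, move]
FD 8: (-1.675,-22.776) -> (5.034,-18.418) [heading=33, move]
Final: pos=(5.034,-18.418), heading=33, 2 segment(s) drawn

Segment lengths:
  seg 1: (-3,10) -> (-3,2), length = 8
  seg 2: (-3,2) -> (3.356,14.474), length = 14
Total = 22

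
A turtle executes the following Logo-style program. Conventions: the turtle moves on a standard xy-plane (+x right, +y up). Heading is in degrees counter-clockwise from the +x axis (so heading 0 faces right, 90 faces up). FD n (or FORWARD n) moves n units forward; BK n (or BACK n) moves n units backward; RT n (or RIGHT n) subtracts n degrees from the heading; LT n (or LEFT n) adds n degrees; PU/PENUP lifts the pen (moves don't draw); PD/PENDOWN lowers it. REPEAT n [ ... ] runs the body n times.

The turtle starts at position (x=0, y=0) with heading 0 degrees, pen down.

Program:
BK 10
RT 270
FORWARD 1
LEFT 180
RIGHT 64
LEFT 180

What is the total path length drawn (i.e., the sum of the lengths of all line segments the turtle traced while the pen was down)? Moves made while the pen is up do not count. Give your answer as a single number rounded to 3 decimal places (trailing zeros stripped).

Executing turtle program step by step:
Start: pos=(0,0), heading=0, pen down
BK 10: (0,0) -> (-10,0) [heading=0, draw]
RT 270: heading 0 -> 90
FD 1: (-10,0) -> (-10,1) [heading=90, draw]
LT 180: heading 90 -> 270
RT 64: heading 270 -> 206
LT 180: heading 206 -> 26
Final: pos=(-10,1), heading=26, 2 segment(s) drawn

Segment lengths:
  seg 1: (0,0) -> (-10,0), length = 10
  seg 2: (-10,0) -> (-10,1), length = 1
Total = 11

Answer: 11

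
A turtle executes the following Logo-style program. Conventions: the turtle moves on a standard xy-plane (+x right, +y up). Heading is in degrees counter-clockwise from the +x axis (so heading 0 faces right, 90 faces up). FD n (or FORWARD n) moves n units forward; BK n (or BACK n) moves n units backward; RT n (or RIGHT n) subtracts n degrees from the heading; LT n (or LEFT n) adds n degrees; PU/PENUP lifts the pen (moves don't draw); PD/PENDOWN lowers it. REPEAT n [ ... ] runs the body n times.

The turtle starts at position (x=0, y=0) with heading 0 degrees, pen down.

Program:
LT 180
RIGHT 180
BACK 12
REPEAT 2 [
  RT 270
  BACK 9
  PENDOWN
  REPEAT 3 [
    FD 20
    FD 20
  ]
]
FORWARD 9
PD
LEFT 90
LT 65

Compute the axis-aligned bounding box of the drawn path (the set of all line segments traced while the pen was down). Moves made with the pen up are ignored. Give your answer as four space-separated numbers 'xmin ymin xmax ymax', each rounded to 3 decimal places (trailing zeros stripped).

Executing turtle program step by step:
Start: pos=(0,0), heading=0, pen down
LT 180: heading 0 -> 180
RT 180: heading 180 -> 0
BK 12: (0,0) -> (-12,0) [heading=0, draw]
REPEAT 2 [
  -- iteration 1/2 --
  RT 270: heading 0 -> 90
  BK 9: (-12,0) -> (-12,-9) [heading=90, draw]
  PD: pen down
  REPEAT 3 [
    -- iteration 1/3 --
    FD 20: (-12,-9) -> (-12,11) [heading=90, draw]
    FD 20: (-12,11) -> (-12,31) [heading=90, draw]
    -- iteration 2/3 --
    FD 20: (-12,31) -> (-12,51) [heading=90, draw]
    FD 20: (-12,51) -> (-12,71) [heading=90, draw]
    -- iteration 3/3 --
    FD 20: (-12,71) -> (-12,91) [heading=90, draw]
    FD 20: (-12,91) -> (-12,111) [heading=90, draw]
  ]
  -- iteration 2/2 --
  RT 270: heading 90 -> 180
  BK 9: (-12,111) -> (-3,111) [heading=180, draw]
  PD: pen down
  REPEAT 3 [
    -- iteration 1/3 --
    FD 20: (-3,111) -> (-23,111) [heading=180, draw]
    FD 20: (-23,111) -> (-43,111) [heading=180, draw]
    -- iteration 2/3 --
    FD 20: (-43,111) -> (-63,111) [heading=180, draw]
    FD 20: (-63,111) -> (-83,111) [heading=180, draw]
    -- iteration 3/3 --
    FD 20: (-83,111) -> (-103,111) [heading=180, draw]
    FD 20: (-103,111) -> (-123,111) [heading=180, draw]
  ]
]
FD 9: (-123,111) -> (-132,111) [heading=180, draw]
PD: pen down
LT 90: heading 180 -> 270
LT 65: heading 270 -> 335
Final: pos=(-132,111), heading=335, 16 segment(s) drawn

Segment endpoints: x in {-132, -123, -103, -83, -63, -43, -23, -12, -12, -12, -12, -12, -12, -12, -12, -3, 0}, y in {-9, 0, 11, 31, 51, 71, 91, 111, 111, 111, 111, 111, 111, 111}
xmin=-132, ymin=-9, xmax=0, ymax=111

Answer: -132 -9 0 111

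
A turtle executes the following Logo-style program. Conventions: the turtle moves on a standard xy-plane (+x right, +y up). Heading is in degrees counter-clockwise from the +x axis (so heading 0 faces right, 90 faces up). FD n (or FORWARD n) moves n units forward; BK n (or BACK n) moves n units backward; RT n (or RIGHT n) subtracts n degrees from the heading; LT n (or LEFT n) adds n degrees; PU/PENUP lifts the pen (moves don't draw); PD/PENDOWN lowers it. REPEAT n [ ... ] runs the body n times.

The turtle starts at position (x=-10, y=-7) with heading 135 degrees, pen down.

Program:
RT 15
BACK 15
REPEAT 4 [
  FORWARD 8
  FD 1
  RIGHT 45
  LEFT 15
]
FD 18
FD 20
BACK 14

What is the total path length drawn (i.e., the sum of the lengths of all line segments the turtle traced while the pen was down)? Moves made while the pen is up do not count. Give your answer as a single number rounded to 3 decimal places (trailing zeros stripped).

Answer: 103

Derivation:
Executing turtle program step by step:
Start: pos=(-10,-7), heading=135, pen down
RT 15: heading 135 -> 120
BK 15: (-10,-7) -> (-2.5,-19.99) [heading=120, draw]
REPEAT 4 [
  -- iteration 1/4 --
  FD 8: (-2.5,-19.99) -> (-6.5,-13.062) [heading=120, draw]
  FD 1: (-6.5,-13.062) -> (-7,-12.196) [heading=120, draw]
  RT 45: heading 120 -> 75
  LT 15: heading 75 -> 90
  -- iteration 2/4 --
  FD 8: (-7,-12.196) -> (-7,-4.196) [heading=90, draw]
  FD 1: (-7,-4.196) -> (-7,-3.196) [heading=90, draw]
  RT 45: heading 90 -> 45
  LT 15: heading 45 -> 60
  -- iteration 3/4 --
  FD 8: (-7,-3.196) -> (-3,3.732) [heading=60, draw]
  FD 1: (-3,3.732) -> (-2.5,4.598) [heading=60, draw]
  RT 45: heading 60 -> 15
  LT 15: heading 15 -> 30
  -- iteration 4/4 --
  FD 8: (-2.5,4.598) -> (4.428,8.598) [heading=30, draw]
  FD 1: (4.428,8.598) -> (5.294,9.098) [heading=30, draw]
  RT 45: heading 30 -> 345
  LT 15: heading 345 -> 0
]
FD 18: (5.294,9.098) -> (23.294,9.098) [heading=0, draw]
FD 20: (23.294,9.098) -> (43.294,9.098) [heading=0, draw]
BK 14: (43.294,9.098) -> (29.294,9.098) [heading=0, draw]
Final: pos=(29.294,9.098), heading=0, 12 segment(s) drawn

Segment lengths:
  seg 1: (-10,-7) -> (-2.5,-19.99), length = 15
  seg 2: (-2.5,-19.99) -> (-6.5,-13.062), length = 8
  seg 3: (-6.5,-13.062) -> (-7,-12.196), length = 1
  seg 4: (-7,-12.196) -> (-7,-4.196), length = 8
  seg 5: (-7,-4.196) -> (-7,-3.196), length = 1
  seg 6: (-7,-3.196) -> (-3,3.732), length = 8
  seg 7: (-3,3.732) -> (-2.5,4.598), length = 1
  seg 8: (-2.5,4.598) -> (4.428,8.598), length = 8
  seg 9: (4.428,8.598) -> (5.294,9.098), length = 1
  seg 10: (5.294,9.098) -> (23.294,9.098), length = 18
  seg 11: (23.294,9.098) -> (43.294,9.098), length = 20
  seg 12: (43.294,9.098) -> (29.294,9.098), length = 14
Total = 103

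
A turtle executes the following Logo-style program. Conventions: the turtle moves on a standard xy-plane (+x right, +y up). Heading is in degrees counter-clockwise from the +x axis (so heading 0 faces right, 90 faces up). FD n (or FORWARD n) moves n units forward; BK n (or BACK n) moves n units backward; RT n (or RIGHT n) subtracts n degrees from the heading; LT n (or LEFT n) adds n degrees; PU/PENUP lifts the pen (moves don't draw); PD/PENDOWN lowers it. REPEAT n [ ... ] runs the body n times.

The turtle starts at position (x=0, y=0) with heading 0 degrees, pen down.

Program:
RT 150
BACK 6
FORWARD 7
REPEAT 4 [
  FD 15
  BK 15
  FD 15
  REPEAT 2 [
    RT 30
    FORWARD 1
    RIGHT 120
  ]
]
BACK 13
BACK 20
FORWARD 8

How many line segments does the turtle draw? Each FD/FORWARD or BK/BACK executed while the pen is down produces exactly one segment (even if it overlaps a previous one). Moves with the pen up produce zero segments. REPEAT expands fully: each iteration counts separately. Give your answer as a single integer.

Answer: 25

Derivation:
Executing turtle program step by step:
Start: pos=(0,0), heading=0, pen down
RT 150: heading 0 -> 210
BK 6: (0,0) -> (5.196,3) [heading=210, draw]
FD 7: (5.196,3) -> (-0.866,-0.5) [heading=210, draw]
REPEAT 4 [
  -- iteration 1/4 --
  FD 15: (-0.866,-0.5) -> (-13.856,-8) [heading=210, draw]
  BK 15: (-13.856,-8) -> (-0.866,-0.5) [heading=210, draw]
  FD 15: (-0.866,-0.5) -> (-13.856,-8) [heading=210, draw]
  REPEAT 2 [
    -- iteration 1/2 --
    RT 30: heading 210 -> 180
    FD 1: (-13.856,-8) -> (-14.856,-8) [heading=180, draw]
    RT 120: heading 180 -> 60
    -- iteration 2/2 --
    RT 30: heading 60 -> 30
    FD 1: (-14.856,-8) -> (-13.99,-7.5) [heading=30, draw]
    RT 120: heading 30 -> 270
  ]
  -- iteration 2/4 --
  FD 15: (-13.99,-7.5) -> (-13.99,-22.5) [heading=270, draw]
  BK 15: (-13.99,-22.5) -> (-13.99,-7.5) [heading=270, draw]
  FD 15: (-13.99,-7.5) -> (-13.99,-22.5) [heading=270, draw]
  REPEAT 2 [
    -- iteration 1/2 --
    RT 30: heading 270 -> 240
    FD 1: (-13.99,-22.5) -> (-14.49,-23.366) [heading=240, draw]
    RT 120: heading 240 -> 120
    -- iteration 2/2 --
    RT 30: heading 120 -> 90
    FD 1: (-14.49,-23.366) -> (-14.49,-22.366) [heading=90, draw]
    RT 120: heading 90 -> 330
  ]
  -- iteration 3/4 --
  FD 15: (-14.49,-22.366) -> (-1.5,-29.866) [heading=330, draw]
  BK 15: (-1.5,-29.866) -> (-14.49,-22.366) [heading=330, draw]
  FD 15: (-14.49,-22.366) -> (-1.5,-29.866) [heading=330, draw]
  REPEAT 2 [
    -- iteration 1/2 --
    RT 30: heading 330 -> 300
    FD 1: (-1.5,-29.866) -> (-1,-30.732) [heading=300, draw]
    RT 120: heading 300 -> 180
    -- iteration 2/2 --
    RT 30: heading 180 -> 150
    FD 1: (-1,-30.732) -> (-1.866,-30.232) [heading=150, draw]
    RT 120: heading 150 -> 30
  ]
  -- iteration 4/4 --
  FD 15: (-1.866,-30.232) -> (11.124,-22.732) [heading=30, draw]
  BK 15: (11.124,-22.732) -> (-1.866,-30.232) [heading=30, draw]
  FD 15: (-1.866,-30.232) -> (11.124,-22.732) [heading=30, draw]
  REPEAT 2 [
    -- iteration 1/2 --
    RT 30: heading 30 -> 0
    FD 1: (11.124,-22.732) -> (12.124,-22.732) [heading=0, draw]
    RT 120: heading 0 -> 240
    -- iteration 2/2 --
    RT 30: heading 240 -> 210
    FD 1: (12.124,-22.732) -> (11.258,-23.232) [heading=210, draw]
    RT 120: heading 210 -> 90
  ]
]
BK 13: (11.258,-23.232) -> (11.258,-36.232) [heading=90, draw]
BK 20: (11.258,-36.232) -> (11.258,-56.232) [heading=90, draw]
FD 8: (11.258,-56.232) -> (11.258,-48.232) [heading=90, draw]
Final: pos=(11.258,-48.232), heading=90, 25 segment(s) drawn
Segments drawn: 25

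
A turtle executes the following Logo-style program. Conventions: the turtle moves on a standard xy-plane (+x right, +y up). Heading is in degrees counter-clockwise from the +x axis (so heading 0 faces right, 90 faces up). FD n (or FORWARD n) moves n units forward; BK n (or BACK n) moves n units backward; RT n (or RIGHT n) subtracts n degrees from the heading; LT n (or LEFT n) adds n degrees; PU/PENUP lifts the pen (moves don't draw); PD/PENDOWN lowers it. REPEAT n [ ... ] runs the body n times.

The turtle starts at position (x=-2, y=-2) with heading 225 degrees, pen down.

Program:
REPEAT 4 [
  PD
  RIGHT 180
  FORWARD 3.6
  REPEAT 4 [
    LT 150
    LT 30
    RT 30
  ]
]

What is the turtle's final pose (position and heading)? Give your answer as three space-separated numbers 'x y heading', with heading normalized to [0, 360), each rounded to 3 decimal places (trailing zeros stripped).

Answer: -6.409 2.409 105

Derivation:
Executing turtle program step by step:
Start: pos=(-2,-2), heading=225, pen down
REPEAT 4 [
  -- iteration 1/4 --
  PD: pen down
  RT 180: heading 225 -> 45
  FD 3.6: (-2,-2) -> (0.546,0.546) [heading=45, draw]
  REPEAT 4 [
    -- iteration 1/4 --
    LT 150: heading 45 -> 195
    LT 30: heading 195 -> 225
    RT 30: heading 225 -> 195
    -- iteration 2/4 --
    LT 150: heading 195 -> 345
    LT 30: heading 345 -> 15
    RT 30: heading 15 -> 345
    -- iteration 3/4 --
    LT 150: heading 345 -> 135
    LT 30: heading 135 -> 165
    RT 30: heading 165 -> 135
    -- iteration 4/4 --
    LT 150: heading 135 -> 285
    LT 30: heading 285 -> 315
    RT 30: heading 315 -> 285
  ]
  -- iteration 2/4 --
  PD: pen down
  RT 180: heading 285 -> 105
  FD 3.6: (0.546,0.546) -> (-0.386,4.023) [heading=105, draw]
  REPEAT 4 [
    -- iteration 1/4 --
    LT 150: heading 105 -> 255
    LT 30: heading 255 -> 285
    RT 30: heading 285 -> 255
    -- iteration 2/4 --
    LT 150: heading 255 -> 45
    LT 30: heading 45 -> 75
    RT 30: heading 75 -> 45
    -- iteration 3/4 --
    LT 150: heading 45 -> 195
    LT 30: heading 195 -> 225
    RT 30: heading 225 -> 195
    -- iteration 4/4 --
    LT 150: heading 195 -> 345
    LT 30: heading 345 -> 15
    RT 30: heading 15 -> 345
  ]
  -- iteration 3/4 --
  PD: pen down
  RT 180: heading 345 -> 165
  FD 3.6: (-0.386,4.023) -> (-3.863,4.955) [heading=165, draw]
  REPEAT 4 [
    -- iteration 1/4 --
    LT 150: heading 165 -> 315
    LT 30: heading 315 -> 345
    RT 30: heading 345 -> 315
    -- iteration 2/4 --
    LT 150: heading 315 -> 105
    LT 30: heading 105 -> 135
    RT 30: heading 135 -> 105
    -- iteration 3/4 --
    LT 150: heading 105 -> 255
    LT 30: heading 255 -> 285
    RT 30: heading 285 -> 255
    -- iteration 4/4 --
    LT 150: heading 255 -> 45
    LT 30: heading 45 -> 75
    RT 30: heading 75 -> 45
  ]
  -- iteration 4/4 --
  PD: pen down
  RT 180: heading 45 -> 225
  FD 3.6: (-3.863,4.955) -> (-6.409,2.409) [heading=225, draw]
  REPEAT 4 [
    -- iteration 1/4 --
    LT 150: heading 225 -> 15
    LT 30: heading 15 -> 45
    RT 30: heading 45 -> 15
    -- iteration 2/4 --
    LT 150: heading 15 -> 165
    LT 30: heading 165 -> 195
    RT 30: heading 195 -> 165
    -- iteration 3/4 --
    LT 150: heading 165 -> 315
    LT 30: heading 315 -> 345
    RT 30: heading 345 -> 315
    -- iteration 4/4 --
    LT 150: heading 315 -> 105
    LT 30: heading 105 -> 135
    RT 30: heading 135 -> 105
  ]
]
Final: pos=(-6.409,2.409), heading=105, 4 segment(s) drawn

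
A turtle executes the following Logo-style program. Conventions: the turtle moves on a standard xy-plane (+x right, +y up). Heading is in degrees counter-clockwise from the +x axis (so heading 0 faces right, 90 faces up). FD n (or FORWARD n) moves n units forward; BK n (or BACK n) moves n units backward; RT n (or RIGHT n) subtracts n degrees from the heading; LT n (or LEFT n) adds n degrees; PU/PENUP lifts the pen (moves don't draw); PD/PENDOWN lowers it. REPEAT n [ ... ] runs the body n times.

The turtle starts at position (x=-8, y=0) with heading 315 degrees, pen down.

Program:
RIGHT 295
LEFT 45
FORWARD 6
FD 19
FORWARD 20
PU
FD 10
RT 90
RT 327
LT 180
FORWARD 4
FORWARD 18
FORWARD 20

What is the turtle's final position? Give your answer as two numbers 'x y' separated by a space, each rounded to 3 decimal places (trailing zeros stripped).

Executing turtle program step by step:
Start: pos=(-8,0), heading=315, pen down
RT 295: heading 315 -> 20
LT 45: heading 20 -> 65
FD 6: (-8,0) -> (-5.464,5.438) [heading=65, draw]
FD 19: (-5.464,5.438) -> (2.565,22.658) [heading=65, draw]
FD 20: (2.565,22.658) -> (11.018,40.784) [heading=65, draw]
PU: pen up
FD 10: (11.018,40.784) -> (15.244,49.847) [heading=65, move]
RT 90: heading 65 -> 335
RT 327: heading 335 -> 8
LT 180: heading 8 -> 188
FD 4: (15.244,49.847) -> (11.283,49.29) [heading=188, move]
FD 18: (11.283,49.29) -> (-6.542,46.785) [heading=188, move]
FD 20: (-6.542,46.785) -> (-26.347,44.002) [heading=188, move]
Final: pos=(-26.347,44.002), heading=188, 3 segment(s) drawn

Answer: -26.347 44.002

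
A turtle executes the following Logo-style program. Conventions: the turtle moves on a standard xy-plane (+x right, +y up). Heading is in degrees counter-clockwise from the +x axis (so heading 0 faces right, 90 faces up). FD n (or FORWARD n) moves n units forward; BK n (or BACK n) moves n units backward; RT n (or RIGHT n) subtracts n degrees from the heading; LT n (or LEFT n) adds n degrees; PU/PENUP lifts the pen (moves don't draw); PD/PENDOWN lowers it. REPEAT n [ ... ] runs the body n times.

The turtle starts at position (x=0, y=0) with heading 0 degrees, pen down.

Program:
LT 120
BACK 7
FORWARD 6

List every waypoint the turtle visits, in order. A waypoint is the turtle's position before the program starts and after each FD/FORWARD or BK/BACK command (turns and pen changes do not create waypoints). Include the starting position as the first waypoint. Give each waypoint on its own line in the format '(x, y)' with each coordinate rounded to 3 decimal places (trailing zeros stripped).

Executing turtle program step by step:
Start: pos=(0,0), heading=0, pen down
LT 120: heading 0 -> 120
BK 7: (0,0) -> (3.5,-6.062) [heading=120, draw]
FD 6: (3.5,-6.062) -> (0.5,-0.866) [heading=120, draw]
Final: pos=(0.5,-0.866), heading=120, 2 segment(s) drawn
Waypoints (3 total):
(0, 0)
(3.5, -6.062)
(0.5, -0.866)

Answer: (0, 0)
(3.5, -6.062)
(0.5, -0.866)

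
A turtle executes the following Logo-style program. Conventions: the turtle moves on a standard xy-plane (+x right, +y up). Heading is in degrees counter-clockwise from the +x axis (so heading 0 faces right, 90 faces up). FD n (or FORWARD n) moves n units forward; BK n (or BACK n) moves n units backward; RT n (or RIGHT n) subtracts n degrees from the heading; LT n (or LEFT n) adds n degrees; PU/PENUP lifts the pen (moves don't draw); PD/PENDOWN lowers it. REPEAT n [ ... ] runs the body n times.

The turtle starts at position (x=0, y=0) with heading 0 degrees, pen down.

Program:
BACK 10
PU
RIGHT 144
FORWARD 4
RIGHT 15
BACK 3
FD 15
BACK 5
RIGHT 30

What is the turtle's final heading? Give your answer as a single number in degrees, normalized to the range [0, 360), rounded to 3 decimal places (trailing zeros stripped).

Executing turtle program step by step:
Start: pos=(0,0), heading=0, pen down
BK 10: (0,0) -> (-10,0) [heading=0, draw]
PU: pen up
RT 144: heading 0 -> 216
FD 4: (-10,0) -> (-13.236,-2.351) [heading=216, move]
RT 15: heading 216 -> 201
BK 3: (-13.236,-2.351) -> (-10.435,-1.276) [heading=201, move]
FD 15: (-10.435,-1.276) -> (-24.439,-6.652) [heading=201, move]
BK 5: (-24.439,-6.652) -> (-19.771,-4.86) [heading=201, move]
RT 30: heading 201 -> 171
Final: pos=(-19.771,-4.86), heading=171, 1 segment(s) drawn

Answer: 171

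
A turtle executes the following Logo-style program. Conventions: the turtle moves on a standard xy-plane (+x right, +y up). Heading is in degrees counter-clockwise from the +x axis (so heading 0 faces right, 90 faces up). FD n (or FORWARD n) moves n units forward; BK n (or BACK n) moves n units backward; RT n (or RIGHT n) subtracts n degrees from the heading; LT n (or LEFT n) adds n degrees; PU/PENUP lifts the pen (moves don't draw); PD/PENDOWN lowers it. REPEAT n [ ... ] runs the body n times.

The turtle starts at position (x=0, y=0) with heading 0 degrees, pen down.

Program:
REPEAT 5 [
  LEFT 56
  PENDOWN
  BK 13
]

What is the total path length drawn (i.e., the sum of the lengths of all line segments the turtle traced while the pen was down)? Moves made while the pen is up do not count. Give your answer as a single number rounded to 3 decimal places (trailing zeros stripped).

Executing turtle program step by step:
Start: pos=(0,0), heading=0, pen down
REPEAT 5 [
  -- iteration 1/5 --
  LT 56: heading 0 -> 56
  PD: pen down
  BK 13: (0,0) -> (-7.27,-10.777) [heading=56, draw]
  -- iteration 2/5 --
  LT 56: heading 56 -> 112
  PD: pen down
  BK 13: (-7.27,-10.777) -> (-2.4,-22.831) [heading=112, draw]
  -- iteration 3/5 --
  LT 56: heading 112 -> 168
  PD: pen down
  BK 13: (-2.4,-22.831) -> (10.316,-25.534) [heading=168, draw]
  -- iteration 4/5 --
  LT 56: heading 168 -> 224
  PD: pen down
  BK 13: (10.316,-25.534) -> (19.668,-16.503) [heading=224, draw]
  -- iteration 5/5 --
  LT 56: heading 224 -> 280
  PD: pen down
  BK 13: (19.668,-16.503) -> (17.41,-3.701) [heading=280, draw]
]
Final: pos=(17.41,-3.701), heading=280, 5 segment(s) drawn

Segment lengths:
  seg 1: (0,0) -> (-7.27,-10.777), length = 13
  seg 2: (-7.27,-10.777) -> (-2.4,-22.831), length = 13
  seg 3: (-2.4,-22.831) -> (10.316,-25.534), length = 13
  seg 4: (10.316,-25.534) -> (19.668,-16.503), length = 13
  seg 5: (19.668,-16.503) -> (17.41,-3.701), length = 13
Total = 65

Answer: 65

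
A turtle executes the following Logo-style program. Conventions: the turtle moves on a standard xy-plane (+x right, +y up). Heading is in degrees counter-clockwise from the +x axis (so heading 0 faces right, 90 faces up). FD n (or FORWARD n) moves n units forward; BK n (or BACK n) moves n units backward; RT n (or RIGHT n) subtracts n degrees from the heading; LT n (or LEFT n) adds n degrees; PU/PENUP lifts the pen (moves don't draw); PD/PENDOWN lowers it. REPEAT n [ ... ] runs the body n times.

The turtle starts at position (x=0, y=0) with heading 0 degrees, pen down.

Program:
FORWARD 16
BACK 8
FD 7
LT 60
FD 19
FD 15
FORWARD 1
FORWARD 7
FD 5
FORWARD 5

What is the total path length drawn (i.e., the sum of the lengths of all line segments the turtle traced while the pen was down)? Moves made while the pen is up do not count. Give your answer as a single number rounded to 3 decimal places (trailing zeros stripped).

Answer: 83

Derivation:
Executing turtle program step by step:
Start: pos=(0,0), heading=0, pen down
FD 16: (0,0) -> (16,0) [heading=0, draw]
BK 8: (16,0) -> (8,0) [heading=0, draw]
FD 7: (8,0) -> (15,0) [heading=0, draw]
LT 60: heading 0 -> 60
FD 19: (15,0) -> (24.5,16.454) [heading=60, draw]
FD 15: (24.5,16.454) -> (32,29.445) [heading=60, draw]
FD 1: (32,29.445) -> (32.5,30.311) [heading=60, draw]
FD 7: (32.5,30.311) -> (36,36.373) [heading=60, draw]
FD 5: (36,36.373) -> (38.5,40.703) [heading=60, draw]
FD 5: (38.5,40.703) -> (41,45.033) [heading=60, draw]
Final: pos=(41,45.033), heading=60, 9 segment(s) drawn

Segment lengths:
  seg 1: (0,0) -> (16,0), length = 16
  seg 2: (16,0) -> (8,0), length = 8
  seg 3: (8,0) -> (15,0), length = 7
  seg 4: (15,0) -> (24.5,16.454), length = 19
  seg 5: (24.5,16.454) -> (32,29.445), length = 15
  seg 6: (32,29.445) -> (32.5,30.311), length = 1
  seg 7: (32.5,30.311) -> (36,36.373), length = 7
  seg 8: (36,36.373) -> (38.5,40.703), length = 5
  seg 9: (38.5,40.703) -> (41,45.033), length = 5
Total = 83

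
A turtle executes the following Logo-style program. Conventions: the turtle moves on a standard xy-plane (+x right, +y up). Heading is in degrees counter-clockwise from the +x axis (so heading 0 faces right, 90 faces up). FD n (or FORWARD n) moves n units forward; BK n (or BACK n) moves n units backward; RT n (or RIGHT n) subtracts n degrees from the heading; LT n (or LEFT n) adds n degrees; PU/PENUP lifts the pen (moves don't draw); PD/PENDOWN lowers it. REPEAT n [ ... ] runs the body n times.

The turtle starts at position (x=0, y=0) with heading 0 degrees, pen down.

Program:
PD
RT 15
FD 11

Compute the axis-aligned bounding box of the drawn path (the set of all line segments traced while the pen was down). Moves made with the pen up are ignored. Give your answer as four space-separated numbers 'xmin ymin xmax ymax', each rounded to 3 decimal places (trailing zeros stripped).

Executing turtle program step by step:
Start: pos=(0,0), heading=0, pen down
PD: pen down
RT 15: heading 0 -> 345
FD 11: (0,0) -> (10.625,-2.847) [heading=345, draw]
Final: pos=(10.625,-2.847), heading=345, 1 segment(s) drawn

Segment endpoints: x in {0, 10.625}, y in {-2.847, 0}
xmin=0, ymin=-2.847, xmax=10.625, ymax=0

Answer: 0 -2.847 10.625 0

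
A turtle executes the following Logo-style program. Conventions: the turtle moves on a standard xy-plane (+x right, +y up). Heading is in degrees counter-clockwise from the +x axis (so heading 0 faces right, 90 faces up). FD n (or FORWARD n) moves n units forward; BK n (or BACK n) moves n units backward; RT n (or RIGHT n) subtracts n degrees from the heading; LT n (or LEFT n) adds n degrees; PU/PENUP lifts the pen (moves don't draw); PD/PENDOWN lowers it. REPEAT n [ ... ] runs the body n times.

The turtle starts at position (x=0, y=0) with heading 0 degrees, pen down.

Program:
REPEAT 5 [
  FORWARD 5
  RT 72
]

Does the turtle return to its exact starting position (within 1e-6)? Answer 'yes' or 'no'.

Executing turtle program step by step:
Start: pos=(0,0), heading=0, pen down
REPEAT 5 [
  -- iteration 1/5 --
  FD 5: (0,0) -> (5,0) [heading=0, draw]
  RT 72: heading 0 -> 288
  -- iteration 2/5 --
  FD 5: (5,0) -> (6.545,-4.755) [heading=288, draw]
  RT 72: heading 288 -> 216
  -- iteration 3/5 --
  FD 5: (6.545,-4.755) -> (2.5,-7.694) [heading=216, draw]
  RT 72: heading 216 -> 144
  -- iteration 4/5 --
  FD 5: (2.5,-7.694) -> (-1.545,-4.755) [heading=144, draw]
  RT 72: heading 144 -> 72
  -- iteration 5/5 --
  FD 5: (-1.545,-4.755) -> (0,0) [heading=72, draw]
  RT 72: heading 72 -> 0
]
Final: pos=(0,0), heading=0, 5 segment(s) drawn

Start position: (0, 0)
Final position: (0, 0)
Distance = 0; < 1e-6 -> CLOSED

Answer: yes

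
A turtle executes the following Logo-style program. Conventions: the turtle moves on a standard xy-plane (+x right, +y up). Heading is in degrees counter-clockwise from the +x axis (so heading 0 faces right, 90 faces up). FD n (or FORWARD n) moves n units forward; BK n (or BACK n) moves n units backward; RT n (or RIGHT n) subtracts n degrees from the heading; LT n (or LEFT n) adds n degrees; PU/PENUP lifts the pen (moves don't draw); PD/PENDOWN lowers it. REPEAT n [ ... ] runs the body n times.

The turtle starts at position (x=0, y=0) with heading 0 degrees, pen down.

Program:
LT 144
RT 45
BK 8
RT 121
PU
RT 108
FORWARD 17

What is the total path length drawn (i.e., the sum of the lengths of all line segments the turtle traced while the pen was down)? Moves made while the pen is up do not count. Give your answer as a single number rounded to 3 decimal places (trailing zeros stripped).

Answer: 8

Derivation:
Executing turtle program step by step:
Start: pos=(0,0), heading=0, pen down
LT 144: heading 0 -> 144
RT 45: heading 144 -> 99
BK 8: (0,0) -> (1.251,-7.902) [heading=99, draw]
RT 121: heading 99 -> 338
PU: pen up
RT 108: heading 338 -> 230
FD 17: (1.251,-7.902) -> (-9.676,-20.924) [heading=230, move]
Final: pos=(-9.676,-20.924), heading=230, 1 segment(s) drawn

Segment lengths:
  seg 1: (0,0) -> (1.251,-7.902), length = 8
Total = 8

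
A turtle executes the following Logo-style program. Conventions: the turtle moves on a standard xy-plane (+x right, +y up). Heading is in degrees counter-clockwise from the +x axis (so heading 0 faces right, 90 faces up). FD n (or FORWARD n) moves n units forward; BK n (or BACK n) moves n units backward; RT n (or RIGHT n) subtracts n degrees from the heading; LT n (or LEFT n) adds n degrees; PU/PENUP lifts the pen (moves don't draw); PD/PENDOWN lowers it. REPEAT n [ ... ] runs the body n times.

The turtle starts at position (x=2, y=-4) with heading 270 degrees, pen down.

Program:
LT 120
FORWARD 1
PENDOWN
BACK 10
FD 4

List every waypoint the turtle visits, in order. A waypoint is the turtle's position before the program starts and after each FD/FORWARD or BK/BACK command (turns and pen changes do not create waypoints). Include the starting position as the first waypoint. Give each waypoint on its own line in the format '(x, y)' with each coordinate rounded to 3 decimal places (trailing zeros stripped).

Executing turtle program step by step:
Start: pos=(2,-4), heading=270, pen down
LT 120: heading 270 -> 30
FD 1: (2,-4) -> (2.866,-3.5) [heading=30, draw]
PD: pen down
BK 10: (2.866,-3.5) -> (-5.794,-8.5) [heading=30, draw]
FD 4: (-5.794,-8.5) -> (-2.33,-6.5) [heading=30, draw]
Final: pos=(-2.33,-6.5), heading=30, 3 segment(s) drawn
Waypoints (4 total):
(2, -4)
(2.866, -3.5)
(-5.794, -8.5)
(-2.33, -6.5)

Answer: (2, -4)
(2.866, -3.5)
(-5.794, -8.5)
(-2.33, -6.5)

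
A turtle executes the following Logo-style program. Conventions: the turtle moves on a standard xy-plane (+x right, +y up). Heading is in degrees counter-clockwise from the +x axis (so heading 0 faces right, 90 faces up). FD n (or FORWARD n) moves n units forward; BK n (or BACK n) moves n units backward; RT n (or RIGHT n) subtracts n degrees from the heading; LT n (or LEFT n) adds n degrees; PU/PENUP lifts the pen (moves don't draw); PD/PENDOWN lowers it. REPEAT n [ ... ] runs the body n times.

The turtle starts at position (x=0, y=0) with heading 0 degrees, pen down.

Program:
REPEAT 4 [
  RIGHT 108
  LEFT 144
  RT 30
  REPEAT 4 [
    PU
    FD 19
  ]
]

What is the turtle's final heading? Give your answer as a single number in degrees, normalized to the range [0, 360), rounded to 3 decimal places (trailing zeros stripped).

Answer: 24

Derivation:
Executing turtle program step by step:
Start: pos=(0,0), heading=0, pen down
REPEAT 4 [
  -- iteration 1/4 --
  RT 108: heading 0 -> 252
  LT 144: heading 252 -> 36
  RT 30: heading 36 -> 6
  REPEAT 4 [
    -- iteration 1/4 --
    PU: pen up
    FD 19: (0,0) -> (18.896,1.986) [heading=6, move]
    -- iteration 2/4 --
    PU: pen up
    FD 19: (18.896,1.986) -> (37.792,3.972) [heading=6, move]
    -- iteration 3/4 --
    PU: pen up
    FD 19: (37.792,3.972) -> (56.688,5.958) [heading=6, move]
    -- iteration 4/4 --
    PU: pen up
    FD 19: (56.688,5.958) -> (75.584,7.944) [heading=6, move]
  ]
  -- iteration 2/4 --
  RT 108: heading 6 -> 258
  LT 144: heading 258 -> 42
  RT 30: heading 42 -> 12
  REPEAT 4 [
    -- iteration 1/4 --
    PU: pen up
    FD 19: (75.584,7.944) -> (94.168,11.894) [heading=12, move]
    -- iteration 2/4 --
    PU: pen up
    FD 19: (94.168,11.894) -> (112.753,15.845) [heading=12, move]
    -- iteration 3/4 --
    PU: pen up
    FD 19: (112.753,15.845) -> (131.338,19.795) [heading=12, move]
    -- iteration 4/4 --
    PU: pen up
    FD 19: (131.338,19.795) -> (149.923,23.745) [heading=12, move]
  ]
  -- iteration 3/4 --
  RT 108: heading 12 -> 264
  LT 144: heading 264 -> 48
  RT 30: heading 48 -> 18
  REPEAT 4 [
    -- iteration 1/4 --
    PU: pen up
    FD 19: (149.923,23.745) -> (167.993,29.617) [heading=18, move]
    -- iteration 2/4 --
    PU: pen up
    FD 19: (167.993,29.617) -> (186.063,35.488) [heading=18, move]
    -- iteration 3/4 --
    PU: pen up
    FD 19: (186.063,35.488) -> (204.133,41.359) [heading=18, move]
    -- iteration 4/4 --
    PU: pen up
    FD 19: (204.133,41.359) -> (222.203,47.231) [heading=18, move]
  ]
  -- iteration 4/4 --
  RT 108: heading 18 -> 270
  LT 144: heading 270 -> 54
  RT 30: heading 54 -> 24
  REPEAT 4 [
    -- iteration 1/4 --
    PU: pen up
    FD 19: (222.203,47.231) -> (239.561,54.959) [heading=24, move]
    -- iteration 2/4 --
    PU: pen up
    FD 19: (239.561,54.959) -> (256.918,62.687) [heading=24, move]
    -- iteration 3/4 --
    PU: pen up
    FD 19: (256.918,62.687) -> (274.275,70.415) [heading=24, move]
    -- iteration 4/4 --
    PU: pen up
    FD 19: (274.275,70.415) -> (291.633,78.143) [heading=24, move]
  ]
]
Final: pos=(291.633,78.143), heading=24, 0 segment(s) drawn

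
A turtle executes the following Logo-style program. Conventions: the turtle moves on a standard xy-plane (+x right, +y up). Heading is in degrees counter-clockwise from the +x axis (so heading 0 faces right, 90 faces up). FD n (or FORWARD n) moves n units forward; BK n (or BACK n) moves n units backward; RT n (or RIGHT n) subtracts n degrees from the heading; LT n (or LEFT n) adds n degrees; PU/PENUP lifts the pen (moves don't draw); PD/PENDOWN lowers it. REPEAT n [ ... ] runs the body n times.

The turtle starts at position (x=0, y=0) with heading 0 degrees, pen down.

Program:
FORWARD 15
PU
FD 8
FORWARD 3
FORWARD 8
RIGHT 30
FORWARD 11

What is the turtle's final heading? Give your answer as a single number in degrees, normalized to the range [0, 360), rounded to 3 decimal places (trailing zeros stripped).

Answer: 330

Derivation:
Executing turtle program step by step:
Start: pos=(0,0), heading=0, pen down
FD 15: (0,0) -> (15,0) [heading=0, draw]
PU: pen up
FD 8: (15,0) -> (23,0) [heading=0, move]
FD 3: (23,0) -> (26,0) [heading=0, move]
FD 8: (26,0) -> (34,0) [heading=0, move]
RT 30: heading 0 -> 330
FD 11: (34,0) -> (43.526,-5.5) [heading=330, move]
Final: pos=(43.526,-5.5), heading=330, 1 segment(s) drawn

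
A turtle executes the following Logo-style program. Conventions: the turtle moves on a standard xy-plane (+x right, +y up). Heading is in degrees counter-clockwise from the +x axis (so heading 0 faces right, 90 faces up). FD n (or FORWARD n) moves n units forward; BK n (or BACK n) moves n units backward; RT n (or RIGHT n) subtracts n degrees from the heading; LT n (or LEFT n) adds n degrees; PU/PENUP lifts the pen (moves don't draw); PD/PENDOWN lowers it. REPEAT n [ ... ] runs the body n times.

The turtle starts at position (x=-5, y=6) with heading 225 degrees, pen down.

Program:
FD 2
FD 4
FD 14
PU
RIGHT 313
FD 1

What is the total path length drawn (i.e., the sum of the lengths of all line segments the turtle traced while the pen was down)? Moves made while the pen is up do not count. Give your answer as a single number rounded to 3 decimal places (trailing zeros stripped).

Answer: 20

Derivation:
Executing turtle program step by step:
Start: pos=(-5,6), heading=225, pen down
FD 2: (-5,6) -> (-6.414,4.586) [heading=225, draw]
FD 4: (-6.414,4.586) -> (-9.243,1.757) [heading=225, draw]
FD 14: (-9.243,1.757) -> (-19.142,-8.142) [heading=225, draw]
PU: pen up
RT 313: heading 225 -> 272
FD 1: (-19.142,-8.142) -> (-19.107,-9.142) [heading=272, move]
Final: pos=(-19.107,-9.142), heading=272, 3 segment(s) drawn

Segment lengths:
  seg 1: (-5,6) -> (-6.414,4.586), length = 2
  seg 2: (-6.414,4.586) -> (-9.243,1.757), length = 4
  seg 3: (-9.243,1.757) -> (-19.142,-8.142), length = 14
Total = 20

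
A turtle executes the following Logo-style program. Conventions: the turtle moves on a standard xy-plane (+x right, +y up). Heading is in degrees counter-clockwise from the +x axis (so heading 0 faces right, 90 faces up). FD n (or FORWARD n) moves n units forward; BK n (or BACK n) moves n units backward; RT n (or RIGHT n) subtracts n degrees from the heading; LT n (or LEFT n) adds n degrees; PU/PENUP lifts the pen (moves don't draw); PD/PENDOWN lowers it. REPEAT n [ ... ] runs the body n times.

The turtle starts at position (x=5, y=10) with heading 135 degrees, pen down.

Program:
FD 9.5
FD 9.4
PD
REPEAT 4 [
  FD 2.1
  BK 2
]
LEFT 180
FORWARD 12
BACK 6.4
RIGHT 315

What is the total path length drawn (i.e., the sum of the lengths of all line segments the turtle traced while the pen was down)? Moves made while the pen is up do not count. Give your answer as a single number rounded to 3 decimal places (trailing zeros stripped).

Executing turtle program step by step:
Start: pos=(5,10), heading=135, pen down
FD 9.5: (5,10) -> (-1.718,16.718) [heading=135, draw]
FD 9.4: (-1.718,16.718) -> (-8.364,23.364) [heading=135, draw]
PD: pen down
REPEAT 4 [
  -- iteration 1/4 --
  FD 2.1: (-8.364,23.364) -> (-9.849,24.849) [heading=135, draw]
  BK 2: (-9.849,24.849) -> (-8.435,23.435) [heading=135, draw]
  -- iteration 2/4 --
  FD 2.1: (-8.435,23.435) -> (-9.92,24.92) [heading=135, draw]
  BK 2: (-9.92,24.92) -> (-8.506,23.506) [heading=135, draw]
  -- iteration 3/4 --
  FD 2.1: (-8.506,23.506) -> (-9.991,24.991) [heading=135, draw]
  BK 2: (-9.991,24.991) -> (-8.576,23.576) [heading=135, draw]
  -- iteration 4/4 --
  FD 2.1: (-8.576,23.576) -> (-10.061,25.061) [heading=135, draw]
  BK 2: (-10.061,25.061) -> (-8.647,23.647) [heading=135, draw]
]
LT 180: heading 135 -> 315
FD 12: (-8.647,23.647) -> (-0.162,15.162) [heading=315, draw]
BK 6.4: (-0.162,15.162) -> (-4.687,19.687) [heading=315, draw]
RT 315: heading 315 -> 0
Final: pos=(-4.687,19.687), heading=0, 12 segment(s) drawn

Segment lengths:
  seg 1: (5,10) -> (-1.718,16.718), length = 9.5
  seg 2: (-1.718,16.718) -> (-8.364,23.364), length = 9.4
  seg 3: (-8.364,23.364) -> (-9.849,24.849), length = 2.1
  seg 4: (-9.849,24.849) -> (-8.435,23.435), length = 2
  seg 5: (-8.435,23.435) -> (-9.92,24.92), length = 2.1
  seg 6: (-9.92,24.92) -> (-8.506,23.506), length = 2
  seg 7: (-8.506,23.506) -> (-9.991,24.991), length = 2.1
  seg 8: (-9.991,24.991) -> (-8.576,23.576), length = 2
  seg 9: (-8.576,23.576) -> (-10.061,25.061), length = 2.1
  seg 10: (-10.061,25.061) -> (-8.647,23.647), length = 2
  seg 11: (-8.647,23.647) -> (-0.162,15.162), length = 12
  seg 12: (-0.162,15.162) -> (-4.687,19.687), length = 6.4
Total = 53.7

Answer: 53.7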